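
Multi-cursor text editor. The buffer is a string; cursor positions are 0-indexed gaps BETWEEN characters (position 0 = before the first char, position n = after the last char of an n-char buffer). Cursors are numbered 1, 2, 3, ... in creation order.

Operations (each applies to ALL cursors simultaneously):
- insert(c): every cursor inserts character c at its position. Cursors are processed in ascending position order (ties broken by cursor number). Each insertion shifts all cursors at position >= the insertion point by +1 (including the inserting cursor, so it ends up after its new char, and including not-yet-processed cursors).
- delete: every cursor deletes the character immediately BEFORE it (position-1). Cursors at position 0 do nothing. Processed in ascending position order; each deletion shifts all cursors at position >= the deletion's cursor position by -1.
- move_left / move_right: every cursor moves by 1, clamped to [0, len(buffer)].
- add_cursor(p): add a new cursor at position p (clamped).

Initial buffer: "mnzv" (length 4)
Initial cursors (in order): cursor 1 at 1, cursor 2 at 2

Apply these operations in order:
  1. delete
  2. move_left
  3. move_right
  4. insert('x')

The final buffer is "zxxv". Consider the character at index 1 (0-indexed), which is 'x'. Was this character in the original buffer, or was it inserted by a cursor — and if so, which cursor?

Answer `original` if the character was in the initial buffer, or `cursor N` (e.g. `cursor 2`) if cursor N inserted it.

After op 1 (delete): buffer="zv" (len 2), cursors c1@0 c2@0, authorship ..
After op 2 (move_left): buffer="zv" (len 2), cursors c1@0 c2@0, authorship ..
After op 3 (move_right): buffer="zv" (len 2), cursors c1@1 c2@1, authorship ..
After op 4 (insert('x')): buffer="zxxv" (len 4), cursors c1@3 c2@3, authorship .12.
Authorship (.=original, N=cursor N): . 1 2 .
Index 1: author = 1

Answer: cursor 1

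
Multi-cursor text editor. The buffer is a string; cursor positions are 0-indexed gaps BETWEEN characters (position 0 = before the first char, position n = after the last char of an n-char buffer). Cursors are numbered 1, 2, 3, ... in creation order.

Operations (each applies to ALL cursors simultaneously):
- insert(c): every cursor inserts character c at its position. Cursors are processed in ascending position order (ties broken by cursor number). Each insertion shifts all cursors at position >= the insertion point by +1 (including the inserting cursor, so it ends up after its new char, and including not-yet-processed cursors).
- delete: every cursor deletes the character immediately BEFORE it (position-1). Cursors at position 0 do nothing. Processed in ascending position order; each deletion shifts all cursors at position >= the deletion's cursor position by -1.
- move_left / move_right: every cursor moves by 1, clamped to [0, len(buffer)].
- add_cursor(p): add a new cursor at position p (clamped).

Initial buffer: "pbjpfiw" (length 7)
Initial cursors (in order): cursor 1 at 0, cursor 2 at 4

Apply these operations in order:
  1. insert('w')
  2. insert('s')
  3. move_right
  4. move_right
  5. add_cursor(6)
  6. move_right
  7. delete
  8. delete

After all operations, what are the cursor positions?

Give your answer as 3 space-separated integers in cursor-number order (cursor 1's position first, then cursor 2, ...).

Answer: 3 5 3

Derivation:
After op 1 (insert('w')): buffer="wpbjpwfiw" (len 9), cursors c1@1 c2@6, authorship 1....2...
After op 2 (insert('s')): buffer="wspbjpwsfiw" (len 11), cursors c1@2 c2@8, authorship 11....22...
After op 3 (move_right): buffer="wspbjpwsfiw" (len 11), cursors c1@3 c2@9, authorship 11....22...
After op 4 (move_right): buffer="wspbjpwsfiw" (len 11), cursors c1@4 c2@10, authorship 11....22...
After op 5 (add_cursor(6)): buffer="wspbjpwsfiw" (len 11), cursors c1@4 c3@6 c2@10, authorship 11....22...
After op 6 (move_right): buffer="wspbjpwsfiw" (len 11), cursors c1@5 c3@7 c2@11, authorship 11....22...
After op 7 (delete): buffer="wspbpsfi" (len 8), cursors c1@4 c3@5 c2@8, authorship 11...2..
After op 8 (delete): buffer="wspsf" (len 5), cursors c1@3 c3@3 c2@5, authorship 11.2.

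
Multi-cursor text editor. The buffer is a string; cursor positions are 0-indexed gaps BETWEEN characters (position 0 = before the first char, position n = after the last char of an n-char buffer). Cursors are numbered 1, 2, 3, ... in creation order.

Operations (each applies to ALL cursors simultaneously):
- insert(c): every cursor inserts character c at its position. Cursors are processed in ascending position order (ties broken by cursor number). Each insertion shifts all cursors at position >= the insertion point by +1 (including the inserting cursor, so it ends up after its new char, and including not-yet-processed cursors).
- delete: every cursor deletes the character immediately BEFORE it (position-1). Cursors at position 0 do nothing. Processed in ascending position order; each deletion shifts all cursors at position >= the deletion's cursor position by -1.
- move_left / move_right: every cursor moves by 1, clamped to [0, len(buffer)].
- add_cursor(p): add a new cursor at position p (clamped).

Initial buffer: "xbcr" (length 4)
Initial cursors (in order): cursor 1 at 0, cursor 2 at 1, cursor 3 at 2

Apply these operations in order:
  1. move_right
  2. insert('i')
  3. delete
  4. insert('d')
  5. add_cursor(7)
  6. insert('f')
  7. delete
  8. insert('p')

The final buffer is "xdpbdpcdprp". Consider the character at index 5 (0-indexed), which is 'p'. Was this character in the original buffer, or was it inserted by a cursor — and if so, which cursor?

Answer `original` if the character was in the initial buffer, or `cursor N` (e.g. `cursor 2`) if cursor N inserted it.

After op 1 (move_right): buffer="xbcr" (len 4), cursors c1@1 c2@2 c3@3, authorship ....
After op 2 (insert('i')): buffer="xibicir" (len 7), cursors c1@2 c2@4 c3@6, authorship .1.2.3.
After op 3 (delete): buffer="xbcr" (len 4), cursors c1@1 c2@2 c3@3, authorship ....
After op 4 (insert('d')): buffer="xdbdcdr" (len 7), cursors c1@2 c2@4 c3@6, authorship .1.2.3.
After op 5 (add_cursor(7)): buffer="xdbdcdr" (len 7), cursors c1@2 c2@4 c3@6 c4@7, authorship .1.2.3.
After op 6 (insert('f')): buffer="xdfbdfcdfrf" (len 11), cursors c1@3 c2@6 c3@9 c4@11, authorship .11.22.33.4
After op 7 (delete): buffer="xdbdcdr" (len 7), cursors c1@2 c2@4 c3@6 c4@7, authorship .1.2.3.
After op 8 (insert('p')): buffer="xdpbdpcdprp" (len 11), cursors c1@3 c2@6 c3@9 c4@11, authorship .11.22.33.4
Authorship (.=original, N=cursor N): . 1 1 . 2 2 . 3 3 . 4
Index 5: author = 2

Answer: cursor 2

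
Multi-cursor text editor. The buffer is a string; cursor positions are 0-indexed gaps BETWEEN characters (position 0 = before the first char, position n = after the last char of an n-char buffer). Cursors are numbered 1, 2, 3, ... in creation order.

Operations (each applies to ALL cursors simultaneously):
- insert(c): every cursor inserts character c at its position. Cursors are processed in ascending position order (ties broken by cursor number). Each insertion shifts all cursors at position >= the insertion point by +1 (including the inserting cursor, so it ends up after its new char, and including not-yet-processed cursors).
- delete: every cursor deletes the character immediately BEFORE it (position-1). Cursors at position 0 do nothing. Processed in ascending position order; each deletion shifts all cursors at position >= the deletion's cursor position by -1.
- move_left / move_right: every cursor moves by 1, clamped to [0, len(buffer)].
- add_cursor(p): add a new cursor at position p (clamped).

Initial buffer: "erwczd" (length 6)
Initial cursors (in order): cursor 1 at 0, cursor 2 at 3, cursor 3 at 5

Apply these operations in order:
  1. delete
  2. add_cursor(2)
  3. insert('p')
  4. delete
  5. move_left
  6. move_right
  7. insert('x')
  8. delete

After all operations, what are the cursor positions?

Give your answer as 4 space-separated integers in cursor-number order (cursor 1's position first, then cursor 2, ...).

After op 1 (delete): buffer="ercd" (len 4), cursors c1@0 c2@2 c3@3, authorship ....
After op 2 (add_cursor(2)): buffer="ercd" (len 4), cursors c1@0 c2@2 c4@2 c3@3, authorship ....
After op 3 (insert('p')): buffer="perppcpd" (len 8), cursors c1@1 c2@5 c4@5 c3@7, authorship 1..24.3.
After op 4 (delete): buffer="ercd" (len 4), cursors c1@0 c2@2 c4@2 c3@3, authorship ....
After op 5 (move_left): buffer="ercd" (len 4), cursors c1@0 c2@1 c4@1 c3@2, authorship ....
After op 6 (move_right): buffer="ercd" (len 4), cursors c1@1 c2@2 c4@2 c3@3, authorship ....
After op 7 (insert('x')): buffer="exrxxcxd" (len 8), cursors c1@2 c2@5 c4@5 c3@7, authorship .1.24.3.
After op 8 (delete): buffer="ercd" (len 4), cursors c1@1 c2@2 c4@2 c3@3, authorship ....

Answer: 1 2 3 2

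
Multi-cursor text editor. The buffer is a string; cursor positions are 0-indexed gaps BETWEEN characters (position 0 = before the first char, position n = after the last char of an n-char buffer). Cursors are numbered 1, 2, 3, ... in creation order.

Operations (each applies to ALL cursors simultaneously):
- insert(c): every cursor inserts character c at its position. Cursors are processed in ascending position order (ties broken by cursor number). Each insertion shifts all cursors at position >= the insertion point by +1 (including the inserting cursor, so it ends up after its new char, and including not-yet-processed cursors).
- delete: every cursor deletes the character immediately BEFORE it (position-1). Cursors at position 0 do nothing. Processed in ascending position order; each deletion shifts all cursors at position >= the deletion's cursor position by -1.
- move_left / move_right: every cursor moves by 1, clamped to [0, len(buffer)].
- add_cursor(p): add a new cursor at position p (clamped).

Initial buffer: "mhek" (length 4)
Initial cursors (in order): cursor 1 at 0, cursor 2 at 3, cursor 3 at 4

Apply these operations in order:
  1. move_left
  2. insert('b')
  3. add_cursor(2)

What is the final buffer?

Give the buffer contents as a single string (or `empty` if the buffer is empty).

Answer: bmhbebk

Derivation:
After op 1 (move_left): buffer="mhek" (len 4), cursors c1@0 c2@2 c3@3, authorship ....
After op 2 (insert('b')): buffer="bmhbebk" (len 7), cursors c1@1 c2@4 c3@6, authorship 1..2.3.
After op 3 (add_cursor(2)): buffer="bmhbebk" (len 7), cursors c1@1 c4@2 c2@4 c3@6, authorship 1..2.3.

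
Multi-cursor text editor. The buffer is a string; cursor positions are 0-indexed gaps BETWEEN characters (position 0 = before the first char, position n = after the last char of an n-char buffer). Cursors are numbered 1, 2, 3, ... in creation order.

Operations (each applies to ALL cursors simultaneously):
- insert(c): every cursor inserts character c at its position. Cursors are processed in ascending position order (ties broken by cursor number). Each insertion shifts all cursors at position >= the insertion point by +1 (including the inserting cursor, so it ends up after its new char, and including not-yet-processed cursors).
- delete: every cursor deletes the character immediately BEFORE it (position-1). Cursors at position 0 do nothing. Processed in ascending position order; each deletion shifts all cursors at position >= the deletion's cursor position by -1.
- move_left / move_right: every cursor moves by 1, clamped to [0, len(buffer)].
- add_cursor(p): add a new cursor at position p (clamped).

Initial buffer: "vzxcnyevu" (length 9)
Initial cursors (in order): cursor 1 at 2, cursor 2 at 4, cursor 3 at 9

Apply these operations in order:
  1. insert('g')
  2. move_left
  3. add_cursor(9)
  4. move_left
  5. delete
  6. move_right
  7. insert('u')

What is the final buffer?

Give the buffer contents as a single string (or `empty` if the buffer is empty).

After op 1 (insert('g')): buffer="vzgxcgnyevug" (len 12), cursors c1@3 c2@6 c3@12, authorship ..1..2.....3
After op 2 (move_left): buffer="vzgxcgnyevug" (len 12), cursors c1@2 c2@5 c3@11, authorship ..1..2.....3
After op 3 (add_cursor(9)): buffer="vzgxcgnyevug" (len 12), cursors c1@2 c2@5 c4@9 c3@11, authorship ..1..2.....3
After op 4 (move_left): buffer="vzgxcgnyevug" (len 12), cursors c1@1 c2@4 c4@8 c3@10, authorship ..1..2.....3
After op 5 (delete): buffer="zgcgneug" (len 8), cursors c1@0 c2@2 c4@5 c3@6, authorship .1.2...3
After op 6 (move_right): buffer="zgcgneug" (len 8), cursors c1@1 c2@3 c4@6 c3@7, authorship .1.2...3
After op 7 (insert('u')): buffer="zugcugneuuug" (len 12), cursors c1@2 c2@5 c4@9 c3@11, authorship .11.22..4.33

Answer: zugcugneuuug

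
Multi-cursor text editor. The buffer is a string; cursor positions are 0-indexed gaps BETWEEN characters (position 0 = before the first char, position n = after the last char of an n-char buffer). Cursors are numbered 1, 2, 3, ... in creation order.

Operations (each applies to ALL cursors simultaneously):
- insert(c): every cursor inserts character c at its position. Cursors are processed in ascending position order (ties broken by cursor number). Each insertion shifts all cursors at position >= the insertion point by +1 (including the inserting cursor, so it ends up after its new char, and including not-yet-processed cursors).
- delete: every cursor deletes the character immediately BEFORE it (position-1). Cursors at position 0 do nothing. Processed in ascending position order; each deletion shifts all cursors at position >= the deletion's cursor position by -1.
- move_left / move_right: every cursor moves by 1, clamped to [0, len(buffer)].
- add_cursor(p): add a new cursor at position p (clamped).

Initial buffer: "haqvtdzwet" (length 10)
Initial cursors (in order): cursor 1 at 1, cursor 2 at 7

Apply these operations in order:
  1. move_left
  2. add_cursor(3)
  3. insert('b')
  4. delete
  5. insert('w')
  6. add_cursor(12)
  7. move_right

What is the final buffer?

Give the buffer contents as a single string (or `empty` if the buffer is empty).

Answer: whaqwvtdwzwet

Derivation:
After op 1 (move_left): buffer="haqvtdzwet" (len 10), cursors c1@0 c2@6, authorship ..........
After op 2 (add_cursor(3)): buffer="haqvtdzwet" (len 10), cursors c1@0 c3@3 c2@6, authorship ..........
After op 3 (insert('b')): buffer="bhaqbvtdbzwet" (len 13), cursors c1@1 c3@5 c2@9, authorship 1...3...2....
After op 4 (delete): buffer="haqvtdzwet" (len 10), cursors c1@0 c3@3 c2@6, authorship ..........
After op 5 (insert('w')): buffer="whaqwvtdwzwet" (len 13), cursors c1@1 c3@5 c2@9, authorship 1...3...2....
After op 6 (add_cursor(12)): buffer="whaqwvtdwzwet" (len 13), cursors c1@1 c3@5 c2@9 c4@12, authorship 1...3...2....
After op 7 (move_right): buffer="whaqwvtdwzwet" (len 13), cursors c1@2 c3@6 c2@10 c4@13, authorship 1...3...2....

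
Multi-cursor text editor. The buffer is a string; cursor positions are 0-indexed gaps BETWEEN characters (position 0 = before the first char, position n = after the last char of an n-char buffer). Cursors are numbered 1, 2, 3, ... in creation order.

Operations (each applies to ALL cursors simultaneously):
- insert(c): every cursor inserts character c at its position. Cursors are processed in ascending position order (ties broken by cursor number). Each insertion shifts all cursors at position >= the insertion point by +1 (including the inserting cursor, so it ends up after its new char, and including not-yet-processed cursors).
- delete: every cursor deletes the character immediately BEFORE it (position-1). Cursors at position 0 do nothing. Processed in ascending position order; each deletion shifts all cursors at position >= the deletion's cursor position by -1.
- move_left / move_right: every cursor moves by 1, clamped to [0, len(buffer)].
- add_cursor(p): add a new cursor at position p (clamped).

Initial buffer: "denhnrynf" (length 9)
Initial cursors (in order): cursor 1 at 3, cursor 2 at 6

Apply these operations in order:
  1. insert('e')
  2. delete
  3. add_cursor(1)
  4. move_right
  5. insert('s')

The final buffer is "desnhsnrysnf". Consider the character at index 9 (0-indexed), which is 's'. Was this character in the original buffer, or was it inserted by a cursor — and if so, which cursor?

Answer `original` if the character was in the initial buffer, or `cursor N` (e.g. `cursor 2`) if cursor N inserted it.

After op 1 (insert('e')): buffer="denehnreynf" (len 11), cursors c1@4 c2@8, authorship ...1...2...
After op 2 (delete): buffer="denhnrynf" (len 9), cursors c1@3 c2@6, authorship .........
After op 3 (add_cursor(1)): buffer="denhnrynf" (len 9), cursors c3@1 c1@3 c2@6, authorship .........
After op 4 (move_right): buffer="denhnrynf" (len 9), cursors c3@2 c1@4 c2@7, authorship .........
After op 5 (insert('s')): buffer="desnhsnrysnf" (len 12), cursors c3@3 c1@6 c2@10, authorship ..3..1...2..
Authorship (.=original, N=cursor N): . . 3 . . 1 . . . 2 . .
Index 9: author = 2

Answer: cursor 2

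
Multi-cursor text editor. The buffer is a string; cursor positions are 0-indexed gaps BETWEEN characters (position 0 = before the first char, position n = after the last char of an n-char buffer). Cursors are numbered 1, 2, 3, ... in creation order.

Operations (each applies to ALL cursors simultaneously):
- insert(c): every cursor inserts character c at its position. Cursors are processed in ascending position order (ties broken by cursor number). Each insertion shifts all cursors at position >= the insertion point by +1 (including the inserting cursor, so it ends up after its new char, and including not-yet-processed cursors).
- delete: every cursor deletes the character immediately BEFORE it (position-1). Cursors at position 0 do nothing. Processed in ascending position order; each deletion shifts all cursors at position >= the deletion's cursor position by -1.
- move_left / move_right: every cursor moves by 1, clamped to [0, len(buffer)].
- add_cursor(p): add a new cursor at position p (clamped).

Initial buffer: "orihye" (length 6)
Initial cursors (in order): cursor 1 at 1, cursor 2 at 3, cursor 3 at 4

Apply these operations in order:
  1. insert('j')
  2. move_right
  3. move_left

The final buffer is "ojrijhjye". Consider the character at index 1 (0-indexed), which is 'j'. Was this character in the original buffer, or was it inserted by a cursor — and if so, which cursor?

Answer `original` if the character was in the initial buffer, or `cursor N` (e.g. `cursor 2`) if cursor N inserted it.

After op 1 (insert('j')): buffer="ojrijhjye" (len 9), cursors c1@2 c2@5 c3@7, authorship .1..2.3..
After op 2 (move_right): buffer="ojrijhjye" (len 9), cursors c1@3 c2@6 c3@8, authorship .1..2.3..
After op 3 (move_left): buffer="ojrijhjye" (len 9), cursors c1@2 c2@5 c3@7, authorship .1..2.3..
Authorship (.=original, N=cursor N): . 1 . . 2 . 3 . .
Index 1: author = 1

Answer: cursor 1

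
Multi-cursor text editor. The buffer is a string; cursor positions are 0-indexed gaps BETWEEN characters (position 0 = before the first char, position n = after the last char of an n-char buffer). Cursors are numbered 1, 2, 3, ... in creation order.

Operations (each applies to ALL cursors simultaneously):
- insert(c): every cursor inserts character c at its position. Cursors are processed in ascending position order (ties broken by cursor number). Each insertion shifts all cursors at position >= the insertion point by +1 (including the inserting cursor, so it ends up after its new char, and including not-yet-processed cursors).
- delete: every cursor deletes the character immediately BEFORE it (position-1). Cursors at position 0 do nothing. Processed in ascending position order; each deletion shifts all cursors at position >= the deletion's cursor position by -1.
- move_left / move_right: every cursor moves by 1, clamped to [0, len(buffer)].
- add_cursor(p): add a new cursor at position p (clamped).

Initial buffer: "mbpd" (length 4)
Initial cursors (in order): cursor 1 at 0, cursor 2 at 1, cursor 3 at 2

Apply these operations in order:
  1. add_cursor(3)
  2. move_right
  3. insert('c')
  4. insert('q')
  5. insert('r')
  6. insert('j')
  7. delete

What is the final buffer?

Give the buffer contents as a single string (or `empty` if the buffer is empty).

After op 1 (add_cursor(3)): buffer="mbpd" (len 4), cursors c1@0 c2@1 c3@2 c4@3, authorship ....
After op 2 (move_right): buffer="mbpd" (len 4), cursors c1@1 c2@2 c3@3 c4@4, authorship ....
After op 3 (insert('c')): buffer="mcbcpcdc" (len 8), cursors c1@2 c2@4 c3@6 c4@8, authorship .1.2.3.4
After op 4 (insert('q')): buffer="mcqbcqpcqdcq" (len 12), cursors c1@3 c2@6 c3@9 c4@12, authorship .11.22.33.44
After op 5 (insert('r')): buffer="mcqrbcqrpcqrdcqr" (len 16), cursors c1@4 c2@8 c3@12 c4@16, authorship .111.222.333.444
After op 6 (insert('j')): buffer="mcqrjbcqrjpcqrjdcqrj" (len 20), cursors c1@5 c2@10 c3@15 c4@20, authorship .1111.2222.3333.4444
After op 7 (delete): buffer="mcqrbcqrpcqrdcqr" (len 16), cursors c1@4 c2@8 c3@12 c4@16, authorship .111.222.333.444

Answer: mcqrbcqrpcqrdcqr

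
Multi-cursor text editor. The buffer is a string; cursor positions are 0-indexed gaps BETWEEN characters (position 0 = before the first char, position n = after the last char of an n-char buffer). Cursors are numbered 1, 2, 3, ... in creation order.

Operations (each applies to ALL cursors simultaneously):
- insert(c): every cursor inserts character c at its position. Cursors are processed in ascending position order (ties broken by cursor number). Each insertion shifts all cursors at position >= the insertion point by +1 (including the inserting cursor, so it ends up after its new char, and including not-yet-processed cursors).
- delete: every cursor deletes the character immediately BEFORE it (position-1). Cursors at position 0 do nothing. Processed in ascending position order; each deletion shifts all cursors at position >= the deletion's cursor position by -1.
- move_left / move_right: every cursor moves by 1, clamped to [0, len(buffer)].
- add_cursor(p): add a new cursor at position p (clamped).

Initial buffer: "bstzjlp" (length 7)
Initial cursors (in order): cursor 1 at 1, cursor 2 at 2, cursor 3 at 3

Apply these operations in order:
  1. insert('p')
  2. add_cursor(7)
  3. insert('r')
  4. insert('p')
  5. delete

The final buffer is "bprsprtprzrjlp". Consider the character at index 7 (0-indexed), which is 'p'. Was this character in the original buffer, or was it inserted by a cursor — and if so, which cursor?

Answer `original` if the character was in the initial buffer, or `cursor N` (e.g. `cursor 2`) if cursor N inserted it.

After op 1 (insert('p')): buffer="bpsptpzjlp" (len 10), cursors c1@2 c2@4 c3@6, authorship .1.2.3....
After op 2 (add_cursor(7)): buffer="bpsptpzjlp" (len 10), cursors c1@2 c2@4 c3@6 c4@7, authorship .1.2.3....
After op 3 (insert('r')): buffer="bprsprtprzrjlp" (len 14), cursors c1@3 c2@6 c3@9 c4@11, authorship .11.22.33.4...
After op 4 (insert('p')): buffer="bprpsprptprpzrpjlp" (len 18), cursors c1@4 c2@8 c3@12 c4@15, authorship .111.222.333.44...
After op 5 (delete): buffer="bprsprtprzrjlp" (len 14), cursors c1@3 c2@6 c3@9 c4@11, authorship .11.22.33.4...
Authorship (.=original, N=cursor N): . 1 1 . 2 2 . 3 3 . 4 . . .
Index 7: author = 3

Answer: cursor 3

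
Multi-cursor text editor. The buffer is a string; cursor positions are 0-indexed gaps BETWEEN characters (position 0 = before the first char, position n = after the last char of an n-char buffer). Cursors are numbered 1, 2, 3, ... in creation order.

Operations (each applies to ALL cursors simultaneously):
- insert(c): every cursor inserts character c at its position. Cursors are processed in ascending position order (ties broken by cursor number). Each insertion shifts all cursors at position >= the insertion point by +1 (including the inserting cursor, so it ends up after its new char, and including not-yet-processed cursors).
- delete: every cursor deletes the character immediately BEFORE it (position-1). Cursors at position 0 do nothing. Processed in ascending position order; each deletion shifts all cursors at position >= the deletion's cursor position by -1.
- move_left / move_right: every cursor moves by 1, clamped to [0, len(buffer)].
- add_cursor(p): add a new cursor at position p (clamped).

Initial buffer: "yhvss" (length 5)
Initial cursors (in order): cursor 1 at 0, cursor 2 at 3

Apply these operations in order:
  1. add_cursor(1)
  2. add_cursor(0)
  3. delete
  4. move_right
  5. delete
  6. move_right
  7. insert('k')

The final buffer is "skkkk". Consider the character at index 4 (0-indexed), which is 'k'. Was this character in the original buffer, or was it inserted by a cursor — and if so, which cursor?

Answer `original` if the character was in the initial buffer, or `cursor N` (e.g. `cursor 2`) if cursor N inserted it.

Answer: cursor 4

Derivation:
After op 1 (add_cursor(1)): buffer="yhvss" (len 5), cursors c1@0 c3@1 c2@3, authorship .....
After op 2 (add_cursor(0)): buffer="yhvss" (len 5), cursors c1@0 c4@0 c3@1 c2@3, authorship .....
After op 3 (delete): buffer="hss" (len 3), cursors c1@0 c3@0 c4@0 c2@1, authorship ...
After op 4 (move_right): buffer="hss" (len 3), cursors c1@1 c3@1 c4@1 c2@2, authorship ...
After op 5 (delete): buffer="s" (len 1), cursors c1@0 c2@0 c3@0 c4@0, authorship .
After op 6 (move_right): buffer="s" (len 1), cursors c1@1 c2@1 c3@1 c4@1, authorship .
After op 7 (insert('k')): buffer="skkkk" (len 5), cursors c1@5 c2@5 c3@5 c4@5, authorship .1234
Authorship (.=original, N=cursor N): . 1 2 3 4
Index 4: author = 4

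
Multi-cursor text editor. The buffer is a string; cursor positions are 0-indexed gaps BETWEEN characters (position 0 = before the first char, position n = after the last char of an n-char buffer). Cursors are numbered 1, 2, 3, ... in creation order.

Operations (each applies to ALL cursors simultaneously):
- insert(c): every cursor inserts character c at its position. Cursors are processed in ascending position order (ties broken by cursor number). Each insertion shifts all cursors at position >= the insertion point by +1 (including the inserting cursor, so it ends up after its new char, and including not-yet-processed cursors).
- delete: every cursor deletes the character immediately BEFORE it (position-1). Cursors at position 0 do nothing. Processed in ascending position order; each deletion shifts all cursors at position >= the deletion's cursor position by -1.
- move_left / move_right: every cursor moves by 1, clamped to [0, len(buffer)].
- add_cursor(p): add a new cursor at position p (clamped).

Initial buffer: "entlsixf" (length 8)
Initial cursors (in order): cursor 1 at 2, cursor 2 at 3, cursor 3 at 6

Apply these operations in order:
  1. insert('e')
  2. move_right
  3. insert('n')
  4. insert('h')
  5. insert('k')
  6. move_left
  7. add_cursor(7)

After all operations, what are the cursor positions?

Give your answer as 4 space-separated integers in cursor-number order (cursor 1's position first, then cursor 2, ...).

Answer: 6 11 18 7

Derivation:
After op 1 (insert('e')): buffer="enetelsiexf" (len 11), cursors c1@3 c2@5 c3@9, authorship ..1.2...3..
After op 2 (move_right): buffer="enetelsiexf" (len 11), cursors c1@4 c2@6 c3@10, authorship ..1.2...3..
After op 3 (insert('n')): buffer="enetnelnsiexnf" (len 14), cursors c1@5 c2@8 c3@13, authorship ..1.12.2..3.3.
After op 4 (insert('h')): buffer="enetnhelnhsiexnhf" (len 17), cursors c1@6 c2@10 c3@16, authorship ..1.112.22..3.33.
After op 5 (insert('k')): buffer="enetnhkelnhksiexnhkf" (len 20), cursors c1@7 c2@12 c3@19, authorship ..1.1112.222..3.333.
After op 6 (move_left): buffer="enetnhkelnhksiexnhkf" (len 20), cursors c1@6 c2@11 c3@18, authorship ..1.1112.222..3.333.
After op 7 (add_cursor(7)): buffer="enetnhkelnhksiexnhkf" (len 20), cursors c1@6 c4@7 c2@11 c3@18, authorship ..1.1112.222..3.333.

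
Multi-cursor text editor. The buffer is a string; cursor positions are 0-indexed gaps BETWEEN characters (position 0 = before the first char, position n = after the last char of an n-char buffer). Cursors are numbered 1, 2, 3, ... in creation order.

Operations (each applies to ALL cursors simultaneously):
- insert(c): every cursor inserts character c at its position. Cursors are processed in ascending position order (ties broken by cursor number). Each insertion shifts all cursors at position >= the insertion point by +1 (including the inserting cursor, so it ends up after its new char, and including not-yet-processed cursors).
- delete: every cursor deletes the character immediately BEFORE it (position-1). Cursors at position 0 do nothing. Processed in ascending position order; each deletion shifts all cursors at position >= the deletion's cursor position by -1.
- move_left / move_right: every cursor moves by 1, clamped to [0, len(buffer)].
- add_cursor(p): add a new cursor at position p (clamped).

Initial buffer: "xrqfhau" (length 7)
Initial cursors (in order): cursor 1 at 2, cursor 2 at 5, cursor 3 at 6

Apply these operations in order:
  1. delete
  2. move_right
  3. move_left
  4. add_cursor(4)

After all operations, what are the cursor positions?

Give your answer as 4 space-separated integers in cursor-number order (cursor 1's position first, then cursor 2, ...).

Answer: 1 3 3 4

Derivation:
After op 1 (delete): buffer="xqfu" (len 4), cursors c1@1 c2@3 c3@3, authorship ....
After op 2 (move_right): buffer="xqfu" (len 4), cursors c1@2 c2@4 c3@4, authorship ....
After op 3 (move_left): buffer="xqfu" (len 4), cursors c1@1 c2@3 c3@3, authorship ....
After op 4 (add_cursor(4)): buffer="xqfu" (len 4), cursors c1@1 c2@3 c3@3 c4@4, authorship ....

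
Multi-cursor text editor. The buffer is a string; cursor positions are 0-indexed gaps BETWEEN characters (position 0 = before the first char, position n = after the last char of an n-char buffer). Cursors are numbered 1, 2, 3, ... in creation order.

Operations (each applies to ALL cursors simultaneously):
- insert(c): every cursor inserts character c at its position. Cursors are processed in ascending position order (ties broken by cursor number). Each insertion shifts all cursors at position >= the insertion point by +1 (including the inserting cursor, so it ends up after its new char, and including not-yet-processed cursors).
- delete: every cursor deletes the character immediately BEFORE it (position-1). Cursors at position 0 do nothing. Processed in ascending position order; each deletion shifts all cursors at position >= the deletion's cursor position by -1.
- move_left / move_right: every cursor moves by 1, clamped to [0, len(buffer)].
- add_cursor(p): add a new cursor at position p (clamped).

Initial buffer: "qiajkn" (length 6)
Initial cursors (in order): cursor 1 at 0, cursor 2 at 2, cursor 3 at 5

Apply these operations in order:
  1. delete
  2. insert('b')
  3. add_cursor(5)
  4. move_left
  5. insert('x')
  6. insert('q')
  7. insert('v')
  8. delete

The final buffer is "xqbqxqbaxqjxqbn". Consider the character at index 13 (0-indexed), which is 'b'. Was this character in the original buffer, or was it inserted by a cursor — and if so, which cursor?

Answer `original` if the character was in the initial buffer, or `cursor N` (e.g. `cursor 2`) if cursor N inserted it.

After op 1 (delete): buffer="qajn" (len 4), cursors c1@0 c2@1 c3@3, authorship ....
After op 2 (insert('b')): buffer="bqbajbn" (len 7), cursors c1@1 c2@3 c3@6, authorship 1.2..3.
After op 3 (add_cursor(5)): buffer="bqbajbn" (len 7), cursors c1@1 c2@3 c4@5 c3@6, authorship 1.2..3.
After op 4 (move_left): buffer="bqbajbn" (len 7), cursors c1@0 c2@2 c4@4 c3@5, authorship 1.2..3.
After op 5 (insert('x')): buffer="xbqxbaxjxbn" (len 11), cursors c1@1 c2@4 c4@7 c3@9, authorship 11.22.4.33.
After op 6 (insert('q')): buffer="xqbqxqbaxqjxqbn" (len 15), cursors c1@2 c2@6 c4@10 c3@13, authorship 111.222.44.333.
After op 7 (insert('v')): buffer="xqvbqxqvbaxqvjxqvbn" (len 19), cursors c1@3 c2@8 c4@13 c3@17, authorship 1111.2222.444.3333.
After op 8 (delete): buffer="xqbqxqbaxqjxqbn" (len 15), cursors c1@2 c2@6 c4@10 c3@13, authorship 111.222.44.333.
Authorship (.=original, N=cursor N): 1 1 1 . 2 2 2 . 4 4 . 3 3 3 .
Index 13: author = 3

Answer: cursor 3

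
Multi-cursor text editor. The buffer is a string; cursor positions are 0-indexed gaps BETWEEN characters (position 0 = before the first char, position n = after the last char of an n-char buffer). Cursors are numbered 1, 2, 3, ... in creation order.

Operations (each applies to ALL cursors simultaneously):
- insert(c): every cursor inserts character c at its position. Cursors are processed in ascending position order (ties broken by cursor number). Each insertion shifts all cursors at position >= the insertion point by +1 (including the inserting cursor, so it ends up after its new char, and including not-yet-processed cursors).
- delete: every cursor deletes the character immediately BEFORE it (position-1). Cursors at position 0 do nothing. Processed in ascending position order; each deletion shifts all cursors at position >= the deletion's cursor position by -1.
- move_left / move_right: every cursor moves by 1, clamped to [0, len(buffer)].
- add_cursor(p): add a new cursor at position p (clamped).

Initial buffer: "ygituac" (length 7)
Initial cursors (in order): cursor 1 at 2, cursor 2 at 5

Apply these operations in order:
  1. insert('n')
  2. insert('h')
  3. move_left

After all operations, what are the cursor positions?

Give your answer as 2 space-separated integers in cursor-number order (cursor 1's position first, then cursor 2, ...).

Answer: 3 8

Derivation:
After op 1 (insert('n')): buffer="ygnitunac" (len 9), cursors c1@3 c2@7, authorship ..1...2..
After op 2 (insert('h')): buffer="ygnhitunhac" (len 11), cursors c1@4 c2@9, authorship ..11...22..
After op 3 (move_left): buffer="ygnhitunhac" (len 11), cursors c1@3 c2@8, authorship ..11...22..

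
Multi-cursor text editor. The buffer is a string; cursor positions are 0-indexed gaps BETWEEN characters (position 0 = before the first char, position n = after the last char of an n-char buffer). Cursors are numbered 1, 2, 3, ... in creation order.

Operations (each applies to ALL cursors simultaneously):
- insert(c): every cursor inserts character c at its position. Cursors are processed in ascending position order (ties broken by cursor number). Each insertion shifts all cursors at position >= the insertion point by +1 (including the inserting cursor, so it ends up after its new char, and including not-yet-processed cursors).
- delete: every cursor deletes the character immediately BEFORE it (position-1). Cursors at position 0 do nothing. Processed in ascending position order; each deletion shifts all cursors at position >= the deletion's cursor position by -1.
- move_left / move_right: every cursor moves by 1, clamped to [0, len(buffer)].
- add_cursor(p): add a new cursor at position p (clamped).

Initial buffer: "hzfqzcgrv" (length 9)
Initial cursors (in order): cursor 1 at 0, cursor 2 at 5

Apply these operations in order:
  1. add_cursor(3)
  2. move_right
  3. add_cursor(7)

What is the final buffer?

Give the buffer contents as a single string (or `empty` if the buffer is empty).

Answer: hzfqzcgrv

Derivation:
After op 1 (add_cursor(3)): buffer="hzfqzcgrv" (len 9), cursors c1@0 c3@3 c2@5, authorship .........
After op 2 (move_right): buffer="hzfqzcgrv" (len 9), cursors c1@1 c3@4 c2@6, authorship .........
After op 3 (add_cursor(7)): buffer="hzfqzcgrv" (len 9), cursors c1@1 c3@4 c2@6 c4@7, authorship .........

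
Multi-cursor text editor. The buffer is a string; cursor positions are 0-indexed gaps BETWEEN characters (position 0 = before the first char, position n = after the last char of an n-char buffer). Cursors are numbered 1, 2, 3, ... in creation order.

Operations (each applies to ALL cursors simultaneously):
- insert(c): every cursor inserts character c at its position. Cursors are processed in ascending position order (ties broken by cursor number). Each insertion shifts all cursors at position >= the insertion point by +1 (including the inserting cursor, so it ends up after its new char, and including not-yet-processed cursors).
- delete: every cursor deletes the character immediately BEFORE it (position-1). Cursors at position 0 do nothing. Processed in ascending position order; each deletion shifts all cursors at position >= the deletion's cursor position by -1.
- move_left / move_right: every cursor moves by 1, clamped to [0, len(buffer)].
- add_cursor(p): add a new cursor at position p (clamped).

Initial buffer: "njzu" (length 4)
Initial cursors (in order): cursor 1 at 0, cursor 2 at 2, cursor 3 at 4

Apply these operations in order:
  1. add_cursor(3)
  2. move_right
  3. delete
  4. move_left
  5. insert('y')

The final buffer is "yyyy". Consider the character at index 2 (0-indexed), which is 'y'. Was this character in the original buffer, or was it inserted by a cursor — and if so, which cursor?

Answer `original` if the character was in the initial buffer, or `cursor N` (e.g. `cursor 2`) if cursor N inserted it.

Answer: cursor 3

Derivation:
After op 1 (add_cursor(3)): buffer="njzu" (len 4), cursors c1@0 c2@2 c4@3 c3@4, authorship ....
After op 2 (move_right): buffer="njzu" (len 4), cursors c1@1 c2@3 c3@4 c4@4, authorship ....
After op 3 (delete): buffer="" (len 0), cursors c1@0 c2@0 c3@0 c4@0, authorship 
After op 4 (move_left): buffer="" (len 0), cursors c1@0 c2@0 c3@0 c4@0, authorship 
After op 5 (insert('y')): buffer="yyyy" (len 4), cursors c1@4 c2@4 c3@4 c4@4, authorship 1234
Authorship (.=original, N=cursor N): 1 2 3 4
Index 2: author = 3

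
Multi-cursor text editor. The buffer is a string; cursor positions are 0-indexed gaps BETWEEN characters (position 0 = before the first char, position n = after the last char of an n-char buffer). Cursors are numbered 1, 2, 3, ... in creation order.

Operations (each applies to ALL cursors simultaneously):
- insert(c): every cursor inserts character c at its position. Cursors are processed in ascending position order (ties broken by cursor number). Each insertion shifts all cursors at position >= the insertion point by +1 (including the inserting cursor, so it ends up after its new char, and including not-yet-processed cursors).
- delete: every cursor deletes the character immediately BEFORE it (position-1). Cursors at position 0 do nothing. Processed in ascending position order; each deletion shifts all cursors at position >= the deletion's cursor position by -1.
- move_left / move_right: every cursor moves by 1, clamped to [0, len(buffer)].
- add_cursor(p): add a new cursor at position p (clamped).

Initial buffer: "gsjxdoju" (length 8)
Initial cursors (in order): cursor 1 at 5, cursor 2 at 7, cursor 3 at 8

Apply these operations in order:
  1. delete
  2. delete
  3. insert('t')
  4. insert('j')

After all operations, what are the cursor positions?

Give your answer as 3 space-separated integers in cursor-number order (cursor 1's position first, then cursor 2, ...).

Answer: 8 8 8

Derivation:
After op 1 (delete): buffer="gsjxo" (len 5), cursors c1@4 c2@5 c3@5, authorship .....
After op 2 (delete): buffer="gs" (len 2), cursors c1@2 c2@2 c3@2, authorship ..
After op 3 (insert('t')): buffer="gsttt" (len 5), cursors c1@5 c2@5 c3@5, authorship ..123
After op 4 (insert('j')): buffer="gstttjjj" (len 8), cursors c1@8 c2@8 c3@8, authorship ..123123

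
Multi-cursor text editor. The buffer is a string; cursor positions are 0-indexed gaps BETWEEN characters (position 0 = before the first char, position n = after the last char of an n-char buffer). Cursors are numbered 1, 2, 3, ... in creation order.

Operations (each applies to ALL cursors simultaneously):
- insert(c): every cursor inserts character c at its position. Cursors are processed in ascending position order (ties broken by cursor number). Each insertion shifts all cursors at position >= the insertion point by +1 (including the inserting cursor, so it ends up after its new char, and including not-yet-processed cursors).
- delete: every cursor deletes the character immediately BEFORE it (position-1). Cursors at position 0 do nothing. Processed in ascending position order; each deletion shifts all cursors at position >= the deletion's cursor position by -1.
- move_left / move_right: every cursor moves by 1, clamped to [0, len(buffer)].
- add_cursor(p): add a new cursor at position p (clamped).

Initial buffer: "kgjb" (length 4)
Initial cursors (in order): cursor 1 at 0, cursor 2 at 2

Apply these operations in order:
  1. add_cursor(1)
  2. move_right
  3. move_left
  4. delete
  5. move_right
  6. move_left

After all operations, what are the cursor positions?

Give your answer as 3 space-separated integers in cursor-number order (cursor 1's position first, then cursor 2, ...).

Answer: 0 0 0

Derivation:
After op 1 (add_cursor(1)): buffer="kgjb" (len 4), cursors c1@0 c3@1 c2@2, authorship ....
After op 2 (move_right): buffer="kgjb" (len 4), cursors c1@1 c3@2 c2@3, authorship ....
After op 3 (move_left): buffer="kgjb" (len 4), cursors c1@0 c3@1 c2@2, authorship ....
After op 4 (delete): buffer="jb" (len 2), cursors c1@0 c2@0 c3@0, authorship ..
After op 5 (move_right): buffer="jb" (len 2), cursors c1@1 c2@1 c3@1, authorship ..
After op 6 (move_left): buffer="jb" (len 2), cursors c1@0 c2@0 c3@0, authorship ..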